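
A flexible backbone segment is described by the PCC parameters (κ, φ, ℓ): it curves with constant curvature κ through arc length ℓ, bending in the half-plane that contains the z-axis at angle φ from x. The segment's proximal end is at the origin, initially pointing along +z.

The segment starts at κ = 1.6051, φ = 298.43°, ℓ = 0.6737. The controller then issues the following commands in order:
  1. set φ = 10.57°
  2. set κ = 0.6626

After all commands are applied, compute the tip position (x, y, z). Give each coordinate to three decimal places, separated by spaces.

initial: κ=1.6051, φ=298.43°, ℓ=0.6737
cmd 1: set φ=10.57° → (κ,φ,ℓ)=(1.6051,10.57°,0.6737) → tip=(0.3245,0.0606,0.5499)
cmd 2: set κ=0.6626 → (κ,φ,ℓ)=(0.6626,10.57°,0.6737) → tip=(0.1454,0.0271,0.6515)

0.145 0.027 0.652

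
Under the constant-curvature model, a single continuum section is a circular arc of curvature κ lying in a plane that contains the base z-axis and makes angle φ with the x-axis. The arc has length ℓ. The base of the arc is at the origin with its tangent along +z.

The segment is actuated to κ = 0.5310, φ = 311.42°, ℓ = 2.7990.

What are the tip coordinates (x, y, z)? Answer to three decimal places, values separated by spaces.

1.141 -1.293 1.877

θ = κ·ℓ = 0.5310 × 2.7990 = 1.48627 rad
ρ = (1 − cos θ)/κ = (1 − 0.08443)/0.5310 = 1.72424
z = sin θ / κ = 0.99643/0.5310 = 1.87652
x = ρ cos φ = 1.72424 × cos(311.42°) = 1.14071
y = ρ sin φ = 1.72424 × sin(311.42°) = -1.29298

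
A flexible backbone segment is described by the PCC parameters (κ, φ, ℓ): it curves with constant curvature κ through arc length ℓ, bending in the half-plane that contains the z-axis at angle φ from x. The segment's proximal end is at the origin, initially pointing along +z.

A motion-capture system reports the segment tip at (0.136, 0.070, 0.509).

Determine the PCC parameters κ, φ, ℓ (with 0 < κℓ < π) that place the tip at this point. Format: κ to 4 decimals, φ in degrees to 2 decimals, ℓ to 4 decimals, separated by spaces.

1.0830 27.24 0.5391

ρ = √(x²+y²) = √(0.136² + 0.070²) = 0.15296
φ = atan2(y, x) mod 360° = atan2(0.070, 0.136) = 27.2351°
|p|² = ρ² + z² = 0.15296² + 0.509² = 0.28248
κ = 2ρ / |p|² = 2×0.15296 / 0.28248 = 1.08297
θ = 2·atan2(ρ, z) = 2·atan2(0.15296, 0.509) = 0.58384 rad
ℓ = θ/κ = 0.58384/1.08297 = 0.53911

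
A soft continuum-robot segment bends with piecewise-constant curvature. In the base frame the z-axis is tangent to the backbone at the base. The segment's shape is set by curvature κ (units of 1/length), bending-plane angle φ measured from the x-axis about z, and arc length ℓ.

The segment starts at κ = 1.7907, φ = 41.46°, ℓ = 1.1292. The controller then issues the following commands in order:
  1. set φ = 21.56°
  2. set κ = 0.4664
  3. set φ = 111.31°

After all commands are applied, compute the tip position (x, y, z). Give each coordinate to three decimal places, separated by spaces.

-0.106 0.271 1.078

initial: κ=1.7907, φ=41.46°, ℓ=1.1292
cmd 1: set φ=21.56° → (κ,φ,ℓ)=(1.7907,21.56°,1.1292) → tip=(0.7459,0.2947,0.5025)
cmd 2: set κ=0.4664 → (κ,φ,ℓ)=(0.4664,21.56°,1.1292) → tip=(0.2702,0.1068,1.0777)
cmd 3: set φ=111.31° → (κ,φ,ℓ)=(0.4664,111.31°,1.1292) → tip=(-0.1056,0.2707,1.0777)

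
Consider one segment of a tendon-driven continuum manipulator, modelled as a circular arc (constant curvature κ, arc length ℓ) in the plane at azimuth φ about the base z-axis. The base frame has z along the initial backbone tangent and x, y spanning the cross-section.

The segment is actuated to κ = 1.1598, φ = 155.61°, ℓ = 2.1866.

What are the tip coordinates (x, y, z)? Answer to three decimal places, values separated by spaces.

θ = κ·ℓ = 1.1598 × 2.1866 = 2.53602 rad
ρ = (1 − cos θ)/κ = (1 − -0.82218)/1.1598 = 1.57111
z = sin θ / κ = 0.56923/1.1598 = 0.49080
x = ρ cos φ = 1.57111 × cos(155.61°) = -1.43090
y = ρ sin φ = 1.57111 × sin(155.61°) = 0.64878

-1.431 0.649 0.491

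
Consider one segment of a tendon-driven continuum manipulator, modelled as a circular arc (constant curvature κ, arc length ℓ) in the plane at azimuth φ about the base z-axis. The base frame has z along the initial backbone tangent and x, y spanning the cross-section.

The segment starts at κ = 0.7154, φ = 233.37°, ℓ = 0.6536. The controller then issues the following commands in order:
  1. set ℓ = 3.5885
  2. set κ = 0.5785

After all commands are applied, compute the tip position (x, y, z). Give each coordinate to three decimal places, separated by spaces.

-1.530 -2.059 1.513

initial: κ=0.7154, φ=233.37°, ℓ=0.6536
cmd 1: set ℓ=3.5885 → (κ,φ,ℓ)=(0.7154,233.37°,3.5885) → tip=(-1.5342,-2.0635,0.7595)
cmd 2: set κ=0.5785 → (κ,φ,ℓ)=(0.5785,233.37°,3.5885) → tip=(-1.5305,-2.0585,1.5127)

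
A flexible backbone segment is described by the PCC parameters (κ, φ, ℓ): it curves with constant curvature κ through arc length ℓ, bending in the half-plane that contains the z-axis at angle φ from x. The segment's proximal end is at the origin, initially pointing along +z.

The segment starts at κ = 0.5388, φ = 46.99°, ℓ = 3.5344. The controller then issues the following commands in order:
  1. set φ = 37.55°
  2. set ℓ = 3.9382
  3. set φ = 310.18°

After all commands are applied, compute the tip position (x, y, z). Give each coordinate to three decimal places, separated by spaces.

initial: κ=0.5388, φ=46.99°, ℓ=3.5344
cmd 1: set φ=37.55° → (κ,φ,ℓ)=(0.5388,37.55°,3.5344) → tip=(1.9532,1.5015,1.7537)
cmd 2: set ℓ=3.9382 → (κ,φ,ℓ)=(0.5388,37.55°,3.9382) → tip=(2.2420,1.7234,1.5812)
cmd 3: set φ=310.18° → (κ,φ,ℓ)=(0.5388,310.18°,3.9382) → tip=(1.8245,-2.1605,1.5812)

1.824 -2.161 1.581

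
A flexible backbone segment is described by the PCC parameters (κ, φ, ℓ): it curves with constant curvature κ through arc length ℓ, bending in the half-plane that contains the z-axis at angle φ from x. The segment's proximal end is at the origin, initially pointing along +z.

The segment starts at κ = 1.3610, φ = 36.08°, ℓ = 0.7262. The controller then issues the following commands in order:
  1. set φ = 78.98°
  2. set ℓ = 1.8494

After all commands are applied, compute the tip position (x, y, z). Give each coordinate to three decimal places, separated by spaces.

initial: κ=1.3610, φ=36.08°, ℓ=0.7262
cmd 1: set φ=78.98° → (κ,φ,ℓ)=(1.3610,78.98°,0.7262) → tip=(0.0632,0.3245,0.6136)
cmd 2: set ℓ=1.8494 → (κ,φ,ℓ)=(1.3610,78.98°,1.8494) → tip=(0.2544,1.3063,0.4296)

0.254 1.306 0.430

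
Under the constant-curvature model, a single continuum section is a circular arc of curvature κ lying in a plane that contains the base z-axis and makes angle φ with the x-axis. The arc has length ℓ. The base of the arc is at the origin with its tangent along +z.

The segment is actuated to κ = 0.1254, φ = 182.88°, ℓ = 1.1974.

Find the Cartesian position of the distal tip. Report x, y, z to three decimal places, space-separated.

θ = κ·ℓ = 0.1254 × 1.1974 = 0.15015 rad
ρ = (1 − cos θ)/κ = (1 − 0.98875)/0.1254 = 0.08973
z = sin θ / κ = 0.14959/0.1254 = 1.19291
x = ρ cos φ = 0.08973 × cos(182.88°) = -0.08962
y = ρ sin φ = 0.08973 × sin(182.88°) = -0.00451

-0.090 -0.005 1.193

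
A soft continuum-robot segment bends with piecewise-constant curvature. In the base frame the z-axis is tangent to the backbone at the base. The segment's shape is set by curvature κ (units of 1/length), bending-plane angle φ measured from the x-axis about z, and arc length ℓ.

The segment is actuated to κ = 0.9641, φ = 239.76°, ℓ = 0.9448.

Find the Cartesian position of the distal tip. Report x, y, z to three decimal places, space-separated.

-0.202 -0.347 0.819

θ = κ·ℓ = 0.9641 × 0.9448 = 0.91088 rad
ρ = (1 − cos θ)/κ = (1 − 0.61305)/0.9641 = 0.40136
z = sin θ / κ = 0.79004/0.9641 = 0.81946
x = ρ cos φ = 0.40136 × cos(239.76°) = -0.20213
y = ρ sin φ = 0.40136 × sin(239.76°) = -0.34674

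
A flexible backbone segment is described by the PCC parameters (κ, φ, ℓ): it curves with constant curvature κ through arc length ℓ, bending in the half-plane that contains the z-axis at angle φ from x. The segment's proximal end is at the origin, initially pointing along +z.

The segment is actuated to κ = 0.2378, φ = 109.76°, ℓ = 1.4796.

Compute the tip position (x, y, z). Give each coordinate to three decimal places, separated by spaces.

θ = κ·ℓ = 0.2378 × 1.4796 = 0.35185 rad
ρ = (1 − cos θ)/κ = (1 − 0.93874)/0.2378 = 0.25762
z = sin θ / κ = 0.34463/0.2378 = 1.44926
x = ρ cos φ = 0.25762 × cos(109.76°) = -0.08710
y = ρ sin φ = 0.25762 × sin(109.76°) = 0.24245

-0.087 0.242 1.449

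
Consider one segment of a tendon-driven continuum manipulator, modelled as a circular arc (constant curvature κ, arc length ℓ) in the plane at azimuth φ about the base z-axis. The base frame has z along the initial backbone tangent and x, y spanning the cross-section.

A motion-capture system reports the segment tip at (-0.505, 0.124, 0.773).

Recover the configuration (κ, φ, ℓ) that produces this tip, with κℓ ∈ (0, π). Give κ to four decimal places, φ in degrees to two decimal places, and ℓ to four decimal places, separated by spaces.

1.1983 166.20 0.9884

ρ = √(x²+y²) = √(-0.505² + 0.124²) = 0.52000
φ = atan2(y, x) mod 360° = atan2(0.124, -0.505) = 166.2043°
|p|² = ρ² + z² = 0.52000² + 0.773² = 0.86793
κ = 2ρ / |p|² = 2×0.52000 / 0.86793 = 1.19826
θ = 2·atan2(ρ, z) = 2·atan2(0.52000, 0.773) = 1.18434 rad
ℓ = θ/κ = 1.18434/1.19826 = 0.98839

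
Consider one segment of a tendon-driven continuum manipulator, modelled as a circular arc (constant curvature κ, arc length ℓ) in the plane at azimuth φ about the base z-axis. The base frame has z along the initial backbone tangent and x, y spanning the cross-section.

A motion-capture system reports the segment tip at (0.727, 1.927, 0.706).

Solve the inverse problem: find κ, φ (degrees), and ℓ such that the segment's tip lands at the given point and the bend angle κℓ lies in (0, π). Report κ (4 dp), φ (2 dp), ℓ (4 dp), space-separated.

0.8690 69.33 2.8553

ρ = √(x²+y²) = √(0.727² + 1.927²) = 2.05958
φ = atan2(y, x) mod 360° = atan2(1.927, 0.727) = 69.3300°
|p|² = ρ² + z² = 2.05958² + 0.706² = 4.74029
κ = 2ρ / |p|² = 2×2.05958 / 4.74029 = 0.86897
θ = 2·atan2(ρ, z) = 2·atan2(2.05958, 0.706) = 2.48112 rad
ℓ = θ/κ = 2.48112/0.86897 = 2.85526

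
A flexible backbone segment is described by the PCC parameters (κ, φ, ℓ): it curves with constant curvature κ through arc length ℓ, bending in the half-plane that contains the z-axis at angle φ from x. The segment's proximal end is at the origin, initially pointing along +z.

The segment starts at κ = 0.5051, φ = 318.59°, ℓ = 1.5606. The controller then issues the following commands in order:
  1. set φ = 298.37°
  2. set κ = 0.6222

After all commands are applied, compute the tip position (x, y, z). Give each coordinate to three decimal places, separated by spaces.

0.333 -0.616 1.327

initial: κ=0.5051, φ=318.59°, ℓ=1.5606
cmd 1: set φ=298.37° → (κ,φ,ℓ)=(0.5051,298.37°,1.5606) → tip=(0.2774,-0.5138,1.4039)
cmd 2: set κ=0.6222 → (κ,φ,ℓ)=(0.6222,298.37°,1.5606) → tip=(0.3326,-0.6159,1.3267)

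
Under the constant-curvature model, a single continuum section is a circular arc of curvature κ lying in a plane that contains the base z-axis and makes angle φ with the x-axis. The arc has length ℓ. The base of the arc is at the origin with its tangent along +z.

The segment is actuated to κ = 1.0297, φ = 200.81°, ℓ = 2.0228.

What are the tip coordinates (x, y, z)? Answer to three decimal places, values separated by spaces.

-1.353 -0.514 0.847

θ = κ·ℓ = 1.0297 × 2.0228 = 2.08288 rad
ρ = (1 − cos θ)/κ = (1 − -0.48999)/1.0297 = 1.44702
z = sin θ / κ = 0.87173/1.0297 = 0.84658
x = ρ cos φ = 1.44702 × cos(200.81°) = -1.35262
y = ρ sin φ = 1.44702 × sin(200.81°) = -0.51408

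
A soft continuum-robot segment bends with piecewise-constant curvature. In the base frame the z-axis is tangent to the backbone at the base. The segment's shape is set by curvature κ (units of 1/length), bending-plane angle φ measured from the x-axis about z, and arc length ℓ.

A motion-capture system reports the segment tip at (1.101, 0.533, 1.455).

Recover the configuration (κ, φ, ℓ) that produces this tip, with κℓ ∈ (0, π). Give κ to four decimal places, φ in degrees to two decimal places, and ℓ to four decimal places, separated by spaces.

ρ = √(x²+y²) = √(1.101² + 0.533²) = 1.22323
φ = atan2(y, x) mod 360° = atan2(0.533, 1.101) = 25.8319°
|p|² = ρ² + z² = 1.22323² + 1.455² = 3.61332
κ = 2ρ / |p|² = 2×1.22323 / 3.61332 = 0.67707
θ = 2·atan2(ρ, z) = 2·atan2(1.22323, 1.455) = 1.39815 rad
ℓ = θ/κ = 1.39815/0.67707 = 2.06501

0.6771 25.83 2.0650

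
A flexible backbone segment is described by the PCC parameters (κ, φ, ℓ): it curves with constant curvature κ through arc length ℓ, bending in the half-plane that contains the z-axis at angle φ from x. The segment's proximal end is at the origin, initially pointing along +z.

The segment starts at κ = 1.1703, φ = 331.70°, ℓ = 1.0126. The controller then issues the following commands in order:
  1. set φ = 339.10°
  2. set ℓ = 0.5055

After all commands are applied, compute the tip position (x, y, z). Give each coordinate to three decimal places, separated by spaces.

initial: κ=1.1703, φ=331.70°, ℓ=1.0126
cmd 1: set φ=339.10° → (κ,φ,ℓ)=(1.1703,339.10°,1.0126) → tip=(0.4979,-0.1901,0.7917)
cmd 2: set ℓ=0.5055 → (κ,φ,ℓ)=(1.1703,339.10°,0.5055) → tip=(0.1357,-0.0518,0.4765)

0.136 -0.052 0.477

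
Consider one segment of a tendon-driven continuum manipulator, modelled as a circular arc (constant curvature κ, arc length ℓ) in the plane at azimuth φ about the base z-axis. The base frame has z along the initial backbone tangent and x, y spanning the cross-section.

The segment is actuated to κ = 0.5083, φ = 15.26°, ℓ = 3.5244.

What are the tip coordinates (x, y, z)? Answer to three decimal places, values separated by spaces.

2.313 0.631 1.920

θ = κ·ℓ = 0.5083 × 3.5244 = 1.79145 rad
ρ = (1 − cos θ)/κ = (1 − -0.21887)/0.5083 = 2.39793
z = sin θ / κ = 0.97575/0.5083 = 1.91964
x = ρ cos φ = 2.39793 × cos(15.26°) = 2.31339
y = ρ sin φ = 2.39793 × sin(15.26°) = 0.63114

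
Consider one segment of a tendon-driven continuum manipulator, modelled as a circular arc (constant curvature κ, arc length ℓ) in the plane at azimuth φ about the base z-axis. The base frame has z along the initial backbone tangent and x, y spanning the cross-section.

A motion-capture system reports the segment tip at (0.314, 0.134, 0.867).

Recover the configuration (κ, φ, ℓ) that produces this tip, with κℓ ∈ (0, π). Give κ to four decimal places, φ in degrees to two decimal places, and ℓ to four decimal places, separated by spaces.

0.7864 23.11 0.9540

ρ = √(x²+y²) = √(0.314² + 0.134²) = 0.34140
φ = atan2(y, x) mod 360° = atan2(0.134, 0.314) = 23.1104°
|p|² = ρ² + z² = 0.34140² + 0.867² = 0.86824
κ = 2ρ / |p|² = 2×0.34140 / 0.86824 = 0.78641
θ = 2·atan2(ρ, z) = 2·atan2(0.34140, 0.867) = 0.75025 rad
ℓ = θ/κ = 0.75025/0.78641 = 0.95401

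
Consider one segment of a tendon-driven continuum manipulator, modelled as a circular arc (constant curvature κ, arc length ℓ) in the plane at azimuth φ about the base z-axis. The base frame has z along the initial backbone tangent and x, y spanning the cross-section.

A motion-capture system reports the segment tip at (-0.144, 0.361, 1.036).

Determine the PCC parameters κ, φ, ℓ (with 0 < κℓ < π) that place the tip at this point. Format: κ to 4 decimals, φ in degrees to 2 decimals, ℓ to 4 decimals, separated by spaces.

0.6349 111.75 1.1306

ρ = √(x²+y²) = √(-0.144² + 0.361²) = 0.38866
φ = atan2(y, x) mod 360° = atan2(0.361, -0.144) = 111.7467°
|p|² = ρ² + z² = 0.38866² + 1.036² = 1.22435
κ = 2ρ / |p|² = 2×0.38866 / 1.22435 = 0.63488
θ = 2·atan2(ρ, z) = 2·atan2(0.38866, 1.036) = 0.71781 rad
ℓ = θ/κ = 0.71781/0.63488 = 1.13062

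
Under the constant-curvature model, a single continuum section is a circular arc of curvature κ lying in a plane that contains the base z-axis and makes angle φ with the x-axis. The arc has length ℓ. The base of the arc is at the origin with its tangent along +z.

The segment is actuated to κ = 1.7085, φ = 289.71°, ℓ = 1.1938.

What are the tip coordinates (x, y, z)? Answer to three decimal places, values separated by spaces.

θ = κ·ℓ = 1.7085 × 1.1938 = 2.03961 rad
ρ = (1 − cos θ)/κ = (1 − -0.45183)/1.7085 = 0.84977
z = sin θ / κ = 0.89211/1.7085 = 0.52216
x = ρ cos φ = 0.84977 × cos(289.71°) = 0.28659
y = ρ sin φ = 0.84977 × sin(289.71°) = -0.79998

0.287 -0.800 0.522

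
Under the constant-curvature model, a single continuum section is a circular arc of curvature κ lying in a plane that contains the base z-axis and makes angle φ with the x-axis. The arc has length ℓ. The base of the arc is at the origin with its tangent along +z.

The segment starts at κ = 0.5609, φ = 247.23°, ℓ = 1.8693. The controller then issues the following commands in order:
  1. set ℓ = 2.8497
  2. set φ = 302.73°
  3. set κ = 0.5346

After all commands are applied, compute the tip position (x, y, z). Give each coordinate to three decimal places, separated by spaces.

0.964 -1.499 1.868

initial: κ=0.5609, φ=247.23°, ℓ=1.8693
cmd 1: set ℓ=2.8497 → (κ,φ,ℓ)=(0.5609,247.23°,2.8497) → tip=(-0.7091,-1.6893,1.7822)
cmd 2: set φ=302.73° → (κ,φ,ℓ)=(0.5609,302.73°,2.8497) → tip=(0.9906,-1.5412,1.7822)
cmd 3: set κ=0.5346 → (κ,φ,ℓ)=(0.5346,302.73°,2.8497) → tip=(0.9635,-1.4991,1.8685)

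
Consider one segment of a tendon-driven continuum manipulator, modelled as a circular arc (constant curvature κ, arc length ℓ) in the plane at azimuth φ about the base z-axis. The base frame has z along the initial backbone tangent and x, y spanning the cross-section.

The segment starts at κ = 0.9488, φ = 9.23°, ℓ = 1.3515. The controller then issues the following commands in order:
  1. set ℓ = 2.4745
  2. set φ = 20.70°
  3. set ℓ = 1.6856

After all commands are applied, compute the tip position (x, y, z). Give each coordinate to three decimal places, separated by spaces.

1.014 0.383 1.054

initial: κ=0.9488, φ=9.23°, ℓ=1.3515
cmd 1: set ℓ=2.4745 → (κ,φ,ℓ)=(0.9488,9.23°,2.4745) → tip=(1.7697,0.2876,0.7515)
cmd 2: set φ=20.70° → (κ,φ,ℓ)=(0.9488,20.70°,2.4745) → tip=(1.6772,0.6338,0.7515)
cmd 3: set ℓ=1.6856 → (κ,φ,ℓ)=(0.9488,20.70°,1.6856) → tip=(1.0140,0.3832,1.0535)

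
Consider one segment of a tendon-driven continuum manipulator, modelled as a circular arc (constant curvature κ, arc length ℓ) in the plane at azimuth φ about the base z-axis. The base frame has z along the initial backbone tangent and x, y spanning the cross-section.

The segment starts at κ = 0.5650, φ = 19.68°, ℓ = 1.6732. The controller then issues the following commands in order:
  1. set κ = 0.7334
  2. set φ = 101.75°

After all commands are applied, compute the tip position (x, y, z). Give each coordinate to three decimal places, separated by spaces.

-0.184 0.885 1.284

initial: κ=0.5650, φ=19.68°, ℓ=1.6732
cmd 1: set κ=0.7334 → (κ,φ,ℓ)=(0.7334,19.68°,1.6732) → tip=(0.8513,0.3045,1.2838)
cmd 2: set φ=101.75° → (κ,φ,ℓ)=(0.7334,101.75°,1.6732) → tip=(-0.1841,0.8851,1.2838)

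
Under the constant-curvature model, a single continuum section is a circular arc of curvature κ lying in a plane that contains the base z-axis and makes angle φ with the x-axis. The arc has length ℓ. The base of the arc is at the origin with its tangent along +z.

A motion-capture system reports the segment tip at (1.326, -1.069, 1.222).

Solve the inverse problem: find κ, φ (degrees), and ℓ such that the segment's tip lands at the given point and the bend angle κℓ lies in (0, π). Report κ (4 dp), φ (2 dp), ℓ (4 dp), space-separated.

0.7752 321.12 2.4470

ρ = √(x²+y²) = √(1.326² + -1.069²) = 1.70324
φ = atan2(y, x) mod 360° = atan2(-1.069, 1.326) = 321.1248°
|p|² = ρ² + z² = 1.70324² + 1.222² = 4.39432
κ = 2ρ / |p|² = 2×1.70324 / 4.39432 = 0.77520
θ = 2·atan2(ρ, z) = 2·atan2(1.70324, 1.222) = 1.89690 rad
ℓ = θ/κ = 1.89690/0.77520 = 2.44698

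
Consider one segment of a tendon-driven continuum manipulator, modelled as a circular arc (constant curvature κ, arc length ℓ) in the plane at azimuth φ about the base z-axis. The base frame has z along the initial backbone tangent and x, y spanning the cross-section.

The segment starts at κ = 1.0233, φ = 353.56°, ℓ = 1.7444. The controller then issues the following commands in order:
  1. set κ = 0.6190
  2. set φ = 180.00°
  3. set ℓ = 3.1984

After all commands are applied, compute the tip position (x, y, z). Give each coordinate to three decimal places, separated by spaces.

-2.258 0.000 1.482

initial: κ=1.0233, φ=353.56°, ℓ=1.7444
cmd 1: set κ=0.6190 → (κ,φ,ℓ)=(0.6190,353.56°,1.7444) → tip=(0.8484,-0.0958,1.4246)
cmd 2: set φ=180.00° → (κ,φ,ℓ)=(0.6190,180.00°,1.7444) → tip=(-0.8538,0.0000,1.4246)
cmd 3: set ℓ=3.1984 → (κ,φ,ℓ)=(0.6190,180.00°,3.1984) → tip=(-2.2580,0.0000,1.4823)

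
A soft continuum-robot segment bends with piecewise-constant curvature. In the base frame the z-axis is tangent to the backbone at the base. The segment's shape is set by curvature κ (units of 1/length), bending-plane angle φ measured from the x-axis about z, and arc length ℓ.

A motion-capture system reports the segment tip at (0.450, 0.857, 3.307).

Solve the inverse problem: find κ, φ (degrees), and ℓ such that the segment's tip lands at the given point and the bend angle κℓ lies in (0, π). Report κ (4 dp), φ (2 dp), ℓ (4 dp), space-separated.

0.1630 62.30 3.4928

ρ = √(x²+y²) = √(0.450² + 0.857²) = 0.96796
φ = atan2(y, x) mod 360° = atan2(0.857, 0.450) = 62.2966°
|p|² = ρ² + z² = 0.96796² + 3.307² = 11.87320
κ = 2ρ / |p|² = 2×0.96796 / 11.87320 = 0.16305
θ = 2·atan2(ρ, z) = 2·atan2(0.96796, 3.307) = 0.56949 rad
ℓ = θ/κ = 0.56949/0.16305 = 3.49276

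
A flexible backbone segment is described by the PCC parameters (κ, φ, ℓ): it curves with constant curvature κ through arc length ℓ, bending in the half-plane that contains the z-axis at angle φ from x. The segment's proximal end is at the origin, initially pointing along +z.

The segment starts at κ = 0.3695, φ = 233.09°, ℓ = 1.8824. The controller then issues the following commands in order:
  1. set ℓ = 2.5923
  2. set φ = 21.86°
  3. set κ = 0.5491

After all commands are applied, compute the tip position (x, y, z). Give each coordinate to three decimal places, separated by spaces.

1.442 0.579 1.801

initial: κ=0.3695, φ=233.09°, ℓ=1.8824
cmd 1: set ℓ=2.5923 → (κ,φ,ℓ)=(0.3695,233.09°,2.5923) → tip=(-0.6903,-0.9191,2.2137)
cmd 2: set φ=21.86° → (κ,φ,ℓ)=(0.3695,21.86°,2.5923) → tip=(1.0668,0.4280,2.2137)
cmd 3: set κ=0.5491 → (κ,φ,ℓ)=(0.5491,21.86°,2.5923) → tip=(1.4420,0.5785,1.8014)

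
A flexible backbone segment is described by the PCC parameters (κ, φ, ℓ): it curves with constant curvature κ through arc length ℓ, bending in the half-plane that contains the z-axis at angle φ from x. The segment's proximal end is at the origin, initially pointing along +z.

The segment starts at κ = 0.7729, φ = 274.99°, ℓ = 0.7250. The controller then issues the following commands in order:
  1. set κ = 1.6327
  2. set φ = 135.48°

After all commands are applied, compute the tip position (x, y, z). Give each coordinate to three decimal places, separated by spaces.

initial: κ=0.7729, φ=274.99°, ℓ=0.7250
cmd 1: set κ=1.6327 → (κ,φ,ℓ)=(1.6327,274.99°,0.7250) → tip=(0.0332,-0.3798,0.5672)
cmd 2: set φ=135.48° → (κ,φ,ℓ)=(1.6327,135.48°,0.7250) → tip=(-0.2719,0.2673,0.5672)

-0.272 0.267 0.567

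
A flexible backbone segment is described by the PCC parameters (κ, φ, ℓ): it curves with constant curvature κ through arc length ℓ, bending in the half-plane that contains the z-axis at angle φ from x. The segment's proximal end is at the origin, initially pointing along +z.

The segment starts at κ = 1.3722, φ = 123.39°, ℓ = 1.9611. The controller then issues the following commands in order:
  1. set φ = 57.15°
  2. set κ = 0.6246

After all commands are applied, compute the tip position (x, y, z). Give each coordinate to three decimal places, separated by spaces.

initial: κ=1.3722, φ=123.39°, ℓ=1.9611
cmd 1: set φ=57.15° → (κ,φ,ℓ)=(1.3722,57.15°,1.9611) → tip=(0.7512,1.1633,0.3174)
cmd 2: set κ=0.6246 → (κ,φ,ℓ)=(0.6246,57.15°,1.9611) → tip=(0.5740,0.8890,1.5062)

0.574 0.889 1.506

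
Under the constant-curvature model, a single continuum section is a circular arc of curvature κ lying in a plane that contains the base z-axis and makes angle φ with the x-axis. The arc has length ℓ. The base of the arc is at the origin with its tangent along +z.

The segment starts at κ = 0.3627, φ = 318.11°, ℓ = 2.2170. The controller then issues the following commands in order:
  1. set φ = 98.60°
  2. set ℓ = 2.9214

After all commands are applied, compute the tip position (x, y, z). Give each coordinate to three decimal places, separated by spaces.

initial: κ=0.3627, φ=318.11°, ℓ=2.2170
cmd 1: set φ=98.60° → (κ,φ,ℓ)=(0.3627,98.60°,2.2170) → tip=(-0.1263,0.8349,1.9857)
cmd 2: set ℓ=2.9214 → (κ,φ,ℓ)=(0.3627,98.60°,2.9214) → tip=(-0.2106,1.3924,2.4046)

-0.211 1.392 2.405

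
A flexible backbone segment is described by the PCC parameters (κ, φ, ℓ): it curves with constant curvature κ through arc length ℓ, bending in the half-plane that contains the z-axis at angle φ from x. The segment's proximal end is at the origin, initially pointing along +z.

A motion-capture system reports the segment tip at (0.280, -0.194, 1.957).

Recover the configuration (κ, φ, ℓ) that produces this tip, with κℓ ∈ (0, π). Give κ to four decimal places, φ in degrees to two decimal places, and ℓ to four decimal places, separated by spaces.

0.1727 325.28 1.9963

ρ = √(x²+y²) = √(0.280² + -0.194²) = 0.34064
φ = atan2(y, x) mod 360° = atan2(-0.194, 0.280) = 325.2836°
|p|² = ρ² + z² = 0.34064² + 1.957² = 3.94589
κ = 2ρ / |p|² = 2×0.34064 / 3.94589 = 0.17266
θ = 2·atan2(ρ, z) = 2·atan2(0.34064, 1.957) = 0.34467 rad
ℓ = θ/κ = 0.34467/0.17266 = 1.99629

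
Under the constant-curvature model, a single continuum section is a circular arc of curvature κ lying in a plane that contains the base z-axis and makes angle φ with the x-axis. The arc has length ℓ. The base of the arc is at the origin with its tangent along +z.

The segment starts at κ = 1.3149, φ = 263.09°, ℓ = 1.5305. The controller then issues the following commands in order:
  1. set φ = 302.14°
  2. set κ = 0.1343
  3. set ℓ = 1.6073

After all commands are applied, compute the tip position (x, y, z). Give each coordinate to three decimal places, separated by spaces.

initial: κ=1.3149, φ=263.09°, ℓ=1.5305
cmd 1: set φ=302.14° → (κ,φ,ℓ)=(1.3149,302.14°,1.5305) → tip=(0.5775,-0.9192,0.6875)
cmd 2: set κ=0.1343 → (κ,φ,ℓ)=(0.1343,302.14°,1.5305) → tip=(0.0834,-0.1327,1.5197)
cmd 3: set ℓ=1.6073 → (κ,φ,ℓ)=(0.1343,302.14°,1.6073) → tip=(0.0919,-0.1463,1.5948)

0.092 -0.146 1.595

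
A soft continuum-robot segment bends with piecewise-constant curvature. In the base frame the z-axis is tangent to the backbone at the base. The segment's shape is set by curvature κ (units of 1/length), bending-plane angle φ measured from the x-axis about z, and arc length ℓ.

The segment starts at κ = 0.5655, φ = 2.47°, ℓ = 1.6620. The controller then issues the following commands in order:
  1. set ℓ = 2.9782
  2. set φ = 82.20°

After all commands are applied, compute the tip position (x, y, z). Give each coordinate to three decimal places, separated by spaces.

0.267 1.950 1.757

initial: κ=0.5655, φ=2.47°, ℓ=1.6620
cmd 1: set ℓ=2.9782 → (κ,φ,ℓ)=(0.5655,2.47°,2.9782) → tip=(1.9666,0.0848,1.7570)
cmd 2: set φ=82.20° → (κ,φ,ℓ)=(0.5655,82.20°,2.9782) → tip=(0.2671,1.9502,1.7570)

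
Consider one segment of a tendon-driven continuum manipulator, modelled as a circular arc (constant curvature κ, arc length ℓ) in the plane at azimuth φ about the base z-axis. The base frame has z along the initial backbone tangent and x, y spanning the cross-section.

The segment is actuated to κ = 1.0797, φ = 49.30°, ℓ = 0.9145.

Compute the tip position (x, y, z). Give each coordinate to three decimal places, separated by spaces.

θ = κ·ℓ = 1.0797 × 0.9145 = 0.98739 rad
ρ = (1 − cos θ)/κ = (1 − 0.55087)/1.0797 = 0.41597
z = sin θ / κ = 0.83459/1.0797 = 0.77298
x = ρ cos φ = 0.41597 × cos(49.30°) = 0.27126
y = ρ sin φ = 0.41597 × sin(49.30°) = 0.31536

0.271 0.315 0.773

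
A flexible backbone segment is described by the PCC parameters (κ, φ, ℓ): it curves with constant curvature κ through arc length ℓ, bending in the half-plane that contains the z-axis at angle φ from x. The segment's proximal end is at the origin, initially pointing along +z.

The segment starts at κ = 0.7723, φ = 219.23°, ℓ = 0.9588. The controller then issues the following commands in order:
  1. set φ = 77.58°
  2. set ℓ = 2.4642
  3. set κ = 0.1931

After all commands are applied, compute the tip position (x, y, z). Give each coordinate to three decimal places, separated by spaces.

0.124 0.562 2.372

initial: κ=0.7723, φ=219.23°, ℓ=0.9588
cmd 1: set φ=77.58° → (κ,φ,ℓ)=(0.7723,77.58°,0.9588) → tip=(0.0729,0.3311,0.8736)
cmd 2: set ℓ=2.4642 → (κ,φ,ℓ)=(0.7723,77.58°,2.4642) → tip=(0.3693,1.6771,1.2240)
cmd 3: set κ=0.1931 → (κ,φ,ℓ)=(0.1931,77.58°,2.4642) → tip=(0.1237,0.5618,2.3723)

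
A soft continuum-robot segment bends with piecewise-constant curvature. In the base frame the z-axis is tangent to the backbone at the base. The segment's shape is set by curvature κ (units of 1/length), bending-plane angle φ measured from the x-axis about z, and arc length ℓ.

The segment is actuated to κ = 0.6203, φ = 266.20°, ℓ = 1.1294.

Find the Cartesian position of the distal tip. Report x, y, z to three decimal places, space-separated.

θ = κ·ℓ = 0.6203 × 1.1294 = 0.70057 rad
ρ = (1 − cos θ)/κ = (1 − 0.76448)/0.6203 = 0.37969
z = sin θ / κ = 0.64465/0.6203 = 1.03926
x = ρ cos φ = 0.37969 × cos(266.20°) = -0.02516
y = ρ sin φ = 0.37969 × sin(266.20°) = -0.37886

-0.025 -0.379 1.039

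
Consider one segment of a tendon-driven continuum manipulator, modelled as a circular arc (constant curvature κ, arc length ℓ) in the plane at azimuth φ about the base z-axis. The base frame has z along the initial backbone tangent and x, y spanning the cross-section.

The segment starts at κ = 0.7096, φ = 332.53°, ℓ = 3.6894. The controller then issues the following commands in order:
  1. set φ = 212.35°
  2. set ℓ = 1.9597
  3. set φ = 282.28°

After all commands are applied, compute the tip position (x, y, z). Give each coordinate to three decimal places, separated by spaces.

0.246 -1.130 1.386

initial: κ=0.7096, φ=332.53°, ℓ=3.6894
cmd 1: set φ=212.35° → (κ,φ,ℓ)=(0.7096,212.35°,3.6894) → tip=(-2.2215,-1.4071,0.7046)
cmd 2: set ℓ=1.9597 → (κ,φ,ℓ)=(0.7096,212.35°,1.9597) → tip=(-0.9772,-0.6189,1.3864)
cmd 3: set φ=282.28° → (κ,φ,ℓ)=(0.7096,282.28°,1.9597) → tip=(0.2460,-1.1302,1.3864)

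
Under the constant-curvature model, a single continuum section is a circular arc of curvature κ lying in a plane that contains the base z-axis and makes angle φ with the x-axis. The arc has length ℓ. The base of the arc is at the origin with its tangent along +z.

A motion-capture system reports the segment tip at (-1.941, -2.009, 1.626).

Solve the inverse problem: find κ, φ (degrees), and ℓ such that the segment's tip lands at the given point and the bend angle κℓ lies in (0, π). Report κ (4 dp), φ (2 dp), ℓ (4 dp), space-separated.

0.5348 225.99 3.9032

ρ = √(x²+y²) = √(-1.941² + -2.009²) = 2.79349
φ = atan2(y, x) mod 360° = atan2(-2.009, -1.941) = 225.9863°
|p|² = ρ² + z² = 2.79349² + 1.626² = 10.44744
κ = 2ρ / |p|² = 2×2.79349 / 10.44744 = 0.53477
θ = 2·atan2(ρ, z) = 2·atan2(2.79349, 1.626) = 2.08733 rad
ℓ = θ/κ = 2.08733/0.53477 = 3.90324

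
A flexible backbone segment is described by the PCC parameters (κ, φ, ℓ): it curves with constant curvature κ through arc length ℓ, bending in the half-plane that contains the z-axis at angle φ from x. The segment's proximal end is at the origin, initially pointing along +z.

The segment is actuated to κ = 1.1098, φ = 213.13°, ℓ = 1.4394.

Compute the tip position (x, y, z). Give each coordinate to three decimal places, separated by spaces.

θ = κ·ℓ = 1.1098 × 1.4394 = 1.59745 rad
ρ = (1 − cos θ)/κ = (1 − -0.02665)/1.1098 = 0.92507
z = sin θ / κ = 0.99964/1.1098 = 0.90074
x = ρ cos φ = 0.92507 × cos(213.13°) = -0.77469
y = ρ sin φ = 0.92507 × sin(213.13°) = -0.50559

-0.775 -0.506 0.901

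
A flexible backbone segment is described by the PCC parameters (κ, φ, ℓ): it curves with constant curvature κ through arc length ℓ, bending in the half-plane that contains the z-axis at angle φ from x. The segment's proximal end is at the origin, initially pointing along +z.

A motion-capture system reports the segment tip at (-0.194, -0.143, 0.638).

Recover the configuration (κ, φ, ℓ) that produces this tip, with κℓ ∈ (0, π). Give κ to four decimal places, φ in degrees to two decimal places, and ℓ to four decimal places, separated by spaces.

ρ = √(x²+y²) = √(-0.194² + -0.143²) = 0.24101
φ = atan2(y, x) mod 360° = atan2(-0.143, -0.194) = 216.3944°
|p|² = ρ² + z² = 0.24101² + 0.638² = 0.46513
κ = 2ρ / |p|² = 2×0.24101 / 0.46513 = 1.03631
θ = 2·atan2(ρ, z) = 2·atan2(0.24101, 0.638) = 0.72237 rad
ℓ = θ/κ = 0.72237/1.03631 = 0.69706

1.0363 216.39 0.6971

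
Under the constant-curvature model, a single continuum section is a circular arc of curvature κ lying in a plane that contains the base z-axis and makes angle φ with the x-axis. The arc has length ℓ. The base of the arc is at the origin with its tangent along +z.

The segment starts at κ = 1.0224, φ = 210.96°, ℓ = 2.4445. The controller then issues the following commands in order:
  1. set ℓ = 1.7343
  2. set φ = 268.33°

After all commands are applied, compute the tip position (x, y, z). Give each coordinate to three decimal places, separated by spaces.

-0.034 -1.174 0.958

initial: κ=1.0224, φ=210.96°, ℓ=2.4445
cmd 1: set ℓ=1.7343 → (κ,φ,ℓ)=(1.0224,210.96°,1.7343) → tip=(-1.0073,-0.6043,0.9581)
cmd 2: set φ=268.33° → (κ,φ,ℓ)=(1.0224,268.33°,1.7343) → tip=(-0.0342,-1.1742,0.9581)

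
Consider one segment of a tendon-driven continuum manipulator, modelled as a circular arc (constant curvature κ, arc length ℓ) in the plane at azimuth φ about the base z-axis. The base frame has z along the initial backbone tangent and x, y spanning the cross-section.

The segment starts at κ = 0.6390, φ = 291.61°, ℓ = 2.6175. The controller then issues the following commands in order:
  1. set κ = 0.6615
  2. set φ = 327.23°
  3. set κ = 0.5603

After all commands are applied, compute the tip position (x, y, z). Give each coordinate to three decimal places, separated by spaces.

1.345 -0.866 1.775

initial: κ=0.6390, φ=291.61°, ℓ=2.6175
cmd 1: set κ=0.6615 → (κ,φ,ℓ)=(0.6615,291.61°,2.6175) → tip=(0.6458,-1.6303,1.4922)
cmd 2: set φ=327.23° → (κ,φ,ℓ)=(0.6615,327.23°,2.6175) → tip=(1.4745,-0.9492,1.4922)
cmd 3: set κ=0.5603 → (κ,φ,ℓ)=(0.5603,327.23°,2.6175) → tip=(1.3446,-0.8655,1.7751)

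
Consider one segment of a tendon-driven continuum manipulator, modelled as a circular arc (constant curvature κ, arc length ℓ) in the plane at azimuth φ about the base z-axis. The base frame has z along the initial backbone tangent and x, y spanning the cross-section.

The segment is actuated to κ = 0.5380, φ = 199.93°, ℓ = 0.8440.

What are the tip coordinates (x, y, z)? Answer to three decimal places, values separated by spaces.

θ = κ·ℓ = 0.5380 × 0.8440 = 0.45407 rad
ρ = (1 − cos θ)/κ = (1 − 0.89867)/0.5380 = 0.18835
z = sin θ / κ = 0.43863/0.5380 = 0.81529
x = ρ cos φ = 0.18835 × cos(199.93°) = -0.17707
y = ρ sin φ = 0.18835 × sin(199.93°) = -0.06420

-0.177 -0.064 0.815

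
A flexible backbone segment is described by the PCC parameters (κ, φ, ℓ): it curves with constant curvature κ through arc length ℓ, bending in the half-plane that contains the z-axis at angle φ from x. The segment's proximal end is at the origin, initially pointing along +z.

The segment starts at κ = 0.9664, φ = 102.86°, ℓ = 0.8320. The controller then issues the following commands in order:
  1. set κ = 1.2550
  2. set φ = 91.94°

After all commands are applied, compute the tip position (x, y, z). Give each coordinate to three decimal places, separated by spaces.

initial: κ=0.9664, φ=102.86°, ℓ=0.8320
cmd 1: set κ=1.2550 → (κ,φ,ℓ)=(1.2550,102.86°,0.8320) → tip=(-0.0882,0.3864,0.6888)
cmd 2: set φ=91.94° → (κ,φ,ℓ)=(1.2550,91.94°,0.8320) → tip=(-0.0134,0.3961,0.6888)

-0.013 0.396 0.689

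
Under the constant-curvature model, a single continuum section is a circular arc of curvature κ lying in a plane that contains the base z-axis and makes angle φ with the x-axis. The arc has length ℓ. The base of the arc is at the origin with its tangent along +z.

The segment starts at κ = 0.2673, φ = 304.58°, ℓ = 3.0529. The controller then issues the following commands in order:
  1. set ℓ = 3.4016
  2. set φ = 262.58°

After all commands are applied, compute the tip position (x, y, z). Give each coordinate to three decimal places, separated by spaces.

-0.186 -1.431 2.952

initial: κ=0.2673, φ=304.58°, ℓ=3.0529
cmd 1: set ℓ=3.4016 → (κ,φ,ℓ)=(0.2673,304.58°,3.4016) → tip=(0.8189,-1.1879,2.9519)
cmd 2: set φ=262.58° → (κ,φ,ℓ)=(0.2673,262.58°,3.4016) → tip=(-0.1863,-1.4307,2.9519)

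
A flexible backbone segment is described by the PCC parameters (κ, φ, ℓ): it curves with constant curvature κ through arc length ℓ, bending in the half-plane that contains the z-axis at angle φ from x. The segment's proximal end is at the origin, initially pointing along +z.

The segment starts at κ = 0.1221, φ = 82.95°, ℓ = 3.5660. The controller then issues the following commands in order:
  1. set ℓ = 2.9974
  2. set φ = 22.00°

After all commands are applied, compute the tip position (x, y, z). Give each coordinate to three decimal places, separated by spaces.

initial: κ=0.1221, φ=82.95°, ℓ=3.5660
cmd 1: set ℓ=2.9974 → (κ,φ,ℓ)=(0.1221,82.95°,2.9974) → tip=(0.0666,0.5383,2.9309)
cmd 2: set φ=22.00° → (κ,φ,ℓ)=(0.1221,22.00°,2.9974) → tip=(0.5029,0.2032,2.9309)

0.503 0.203 2.931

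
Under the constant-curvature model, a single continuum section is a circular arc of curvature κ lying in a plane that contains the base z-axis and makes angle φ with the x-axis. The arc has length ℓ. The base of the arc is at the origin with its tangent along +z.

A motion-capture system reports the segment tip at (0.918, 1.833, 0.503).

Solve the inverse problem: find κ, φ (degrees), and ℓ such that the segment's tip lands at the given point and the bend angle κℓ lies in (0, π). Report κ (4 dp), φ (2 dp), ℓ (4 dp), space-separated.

0.9202 63.40 2.8911

ρ = √(x²+y²) = √(0.918² + 1.833²) = 2.05003
φ = atan2(y, x) mod 360° = atan2(1.833, 0.918) = 63.3975°
|p|² = ρ² + z² = 2.05003² + 0.503² = 4.45562
κ = 2ρ / |p|² = 2×2.05003 / 4.45562 = 0.92020
θ = 2·atan2(ρ, z) = 2·atan2(2.05003, 0.503) = 2.66037 rad
ℓ = θ/κ = 2.66037/0.92020 = 2.89109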